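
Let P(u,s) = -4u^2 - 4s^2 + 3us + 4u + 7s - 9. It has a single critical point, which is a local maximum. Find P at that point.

∂P/∂u = -8u + 3s + 4 = 0 and ∂P/∂s = 3u - 8s + 7 = 0, so (u, s) = (53/55, 68/55).
The Hessian has P_{uu} = -8, P_{ss} = -8, P_{us} = 3, giving D = 55 > 0 with P_{uu} < 0, so the point is a local maximum.
P(53/55, 68/55) = -151/55.

-151/55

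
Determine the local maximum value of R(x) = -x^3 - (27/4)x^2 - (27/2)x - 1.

R'(x) = -3x^2 - (27/2)x - 27/2 = 0 at x = -3, -3/2.
R''(x) = -6x - 27/2. R''(-3) = 9/2 > 0 ⇒ local minimum; R''(-3/2) = -9/2 < 0 ⇒ local maximum.
So the local maximum value is R(-3/2) = 119/16.

119/16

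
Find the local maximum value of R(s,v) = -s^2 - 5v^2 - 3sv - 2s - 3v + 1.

2

∂R/∂s = -2s - 3v - 2 = 0 and ∂R/∂v = -3s - 10v - 3 = 0, so (s, v) = (-1, 0).
The Hessian has R_{ss} = -2, R_{vv} = -10, R_{sv} = -3, giving D = 11 > 0 with R_{ss} < 0, so the point is a local maximum.
R(-1, 0) = 2.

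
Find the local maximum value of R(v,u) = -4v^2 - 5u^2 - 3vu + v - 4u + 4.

365/71

∂R/∂v = -8v - 3u + 1 = 0 and ∂R/∂u = -3v - 10u - 4 = 0, so (v, u) = (22/71, -35/71).
The Hessian has R_{vv} = -8, R_{uu} = -10, R_{vu} = -3, giving D = 71 > 0 with R_{vv} < 0, so the point is a local maximum.
R(22/71, -35/71) = 365/71.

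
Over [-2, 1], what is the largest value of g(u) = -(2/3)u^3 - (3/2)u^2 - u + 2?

g'(u) = -2u^2 - 3u - 1, which vanishes at u = -1 and u = -1/2.
Evaluating at the critical points and endpoints: g(-2) = 10/3, g(-1) = 13/6, g(-1/2) = 53/24, g(1) = -7/6.
The maximum over the interval is 10/3, attained at u = -2.

10/3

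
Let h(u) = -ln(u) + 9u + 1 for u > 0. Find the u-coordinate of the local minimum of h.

1/9

h'(u) = -1/u + 9 = 0 gives u = 1/9.
h''(u) = 1/u², which is positive for u > 0, so this is a local minimum.
h(1/9) = -1·ln(1/9) + 1 + 1 ≈ 4.1972.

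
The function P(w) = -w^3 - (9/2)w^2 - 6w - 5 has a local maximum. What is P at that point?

Critical points: P'(w) = -3w^2 - 9w - 6 vanishes at w = -2, -1.
Second-derivative test with P''(w) = -6w - 9: P''(-2) = 3 > 0 ⇒ local minimum; P''(-1) = -3 < 0 ⇒ local maximum.
The local maximum is P(-1) = -5/2.

-5/2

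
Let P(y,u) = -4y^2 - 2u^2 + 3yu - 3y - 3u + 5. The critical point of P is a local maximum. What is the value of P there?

∂P/∂y = -8y + 3u - 3 = 0 and ∂P/∂u = 3y - 4u - 3 = 0, so (y, u) = (-21/23, -33/23).
The Hessian has P_{yy} = -8, P_{uu} = -4, P_{yu} = 3, giving D = 23 > 0 with P_{yy} < 0, so the point is a local maximum.
P(-21/23, -33/23) = 196/23.

196/23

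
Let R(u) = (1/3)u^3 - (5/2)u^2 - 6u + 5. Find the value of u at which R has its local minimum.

6

R'(u) = u^2 - 5u - 6. Setting R'(u) = 0 gives u ∈ {-1, 6}.
Second-derivative test with R''(u) = 2u - 5: R''(-1) = -7 < 0 ⇒ local maximum; R''(6) = 7 > 0 ⇒ local minimum.
The local minimum is R(6) = -49.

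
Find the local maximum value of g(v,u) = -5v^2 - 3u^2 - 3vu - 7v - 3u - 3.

-8/17

∂g/∂v = -10v - 3u - 7 = 0 and ∂g/∂u = -3v - 6u - 3 = 0, so (v, u) = (-11/17, -3/17).
The Hessian has g_{vv} = -10, g_{uu} = -6, g_{vu} = -3, giving D = 51 > 0 with g_{vv} < 0, so the point is a local maximum.
g(-11/17, -3/17) = -8/17.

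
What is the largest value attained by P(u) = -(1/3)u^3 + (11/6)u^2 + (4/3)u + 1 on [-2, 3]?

P'(u) = -u^2 + (11/3)u + 4/3, whose only zero in [-2, 3] is u = -1/3.
Evaluating at the critical points and endpoints: P(-2) = 25/3; P(-1/3) = 125/162; P(3) = 25/2.
Hence the absolute maximum is 25/2 at u = 3.

25/2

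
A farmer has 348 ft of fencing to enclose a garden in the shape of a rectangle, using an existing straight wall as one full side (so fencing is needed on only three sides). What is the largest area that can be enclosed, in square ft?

15138

Let the sides perpendicular to the wall have length x and the parallel side y, so 2x + y = 348 and the area is A = xy = x(348 − 2x).
A'(x) = 348 − 4x = 0 gives x = 87, and A''(x) = −4 < 0 confirms a maximum.
Then y = 348 − 2·87 = 174 and A = 15138.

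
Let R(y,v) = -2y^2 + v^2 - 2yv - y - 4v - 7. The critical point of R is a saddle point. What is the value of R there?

-107/12

∂R/∂y = -4y - 2v - 1 = 0 and ∂R/∂v = -2y + 2v - 4 = 0, so (y, v) = (-5/6, 7/6).
The Hessian has R_{yy} = -4, R_{vv} = 2, R_{yv} = -2, giving D = -12 < 0, so the point is a saddle point.
R(-5/6, 7/6) = -107/12.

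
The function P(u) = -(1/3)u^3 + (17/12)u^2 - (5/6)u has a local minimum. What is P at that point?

P'(u) = -u^2 + (17/6)u - 5/6 = 0 at u = 1/3, 5/2.
P''(u) = -2u + 17/6. P''(1/3) = 13/6 > 0 ⇒ local minimum; P''(5/2) = -13/6 < 0 ⇒ local maximum.
Thus P has its local minimum at u = 1/3, with value -43/324.

-43/324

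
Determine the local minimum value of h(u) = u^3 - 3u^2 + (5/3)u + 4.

83/27

h'(u) = 3u^2 - 6u + 5/3 = 0 at u = 1/3, 5/3.
Since h''(u) = 6u - 6, we get h''(1/3) = -4 < 0 ⇒ local maximum; h''(5/3) = 4 > 0 ⇒ local minimum.
So the local minimum value is h(5/3) = 83/27.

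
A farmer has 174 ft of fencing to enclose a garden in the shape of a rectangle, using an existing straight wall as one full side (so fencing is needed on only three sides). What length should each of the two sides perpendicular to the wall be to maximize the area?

Let the sides perpendicular to the wall have length x and the parallel side y, so 2x + y = 174 and the area is A = xy = x(174 − 2x).
A'(x) = 174 − 4x = 0 gives x = 87/2, and A''(x) = −4 < 0 confirms a maximum.
Then y = 174 − 2·87/2 = 87 and A = 7569/2.

87/2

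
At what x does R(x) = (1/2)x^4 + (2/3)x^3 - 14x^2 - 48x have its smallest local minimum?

4

Critical points: R'(x) = 2x^3 + 2x^2 - 28x - 48 vanishes at x = -3, -2, 4.
Second-derivative test with R''(x) = 6x^2 + 4x - 28: R''(-3) = 14 > 0 ⇒ local minimum; R''(-2) = -12 < 0 ⇒ local maximum; R''(4) = 84 > 0 ⇒ local minimum.
The smallest local minimum is R(4) = -736/3.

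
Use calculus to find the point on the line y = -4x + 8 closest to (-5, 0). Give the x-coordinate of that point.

27/17

Minimize D(x)^2 = (x + 5)^2 + (-4x + 8)^2.
d/dx[D^2] = 2(x + 5) + 2·(-4)·(-4x + 8) = 0 ⇒ x = 27/17.
Then y = 28/17 and the distance is √(784/17) ≈ 6.7910.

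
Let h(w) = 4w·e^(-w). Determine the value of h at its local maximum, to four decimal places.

By the product rule, h'(w) = (-4w + 4)·e^(-w). Since e^(-w) > 0, the only critical point is w = 1.
h''(1) has the same sign as -4 < 0, so this is a local maximum.
h(1) = (4)·e^(-1) ≈ 1.4715.

1.4715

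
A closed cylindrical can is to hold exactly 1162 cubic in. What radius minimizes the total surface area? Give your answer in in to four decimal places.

5.6974

With radius r and height h, πr²h = 1162 so h = 1162/(πr²), and S(r) = 2πr² + 2πrh = 2πr² + 2·1162/r.
S'(r) = 4πr − 2·1162/r² = 0 ⇒ r³ = 1162/(2π), so r ≈ 5.6974 and h = 2r ≈ 11.3948.
S''(r) = 4π + 4·1162/r³ > 0, so this is the minimum; S ≈ 611.8599.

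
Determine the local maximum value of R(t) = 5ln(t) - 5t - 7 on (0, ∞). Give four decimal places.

R'(t) = 5/t − 5 = 0 gives t = 1.
R''(t) = -5/t², which is negative for t > 0, so this is a local maximum.
R(1) = 5·ln(1) - 5 - 7 ≈ -12.0000.

-12.0000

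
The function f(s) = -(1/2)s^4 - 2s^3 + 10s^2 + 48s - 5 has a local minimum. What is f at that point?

Critical points: f'(s) = -2s^3 - 6s^2 + 20s + 48 vanishes at s = -4, -2, 3.
f''(s) = -6s^2 - 12s + 20. f''(-4) = -28 < 0 ⇒ local maximum; f''(-2) = 20 > 0 ⇒ local minimum; f''(3) = -70 < 0 ⇒ local maximum.
Thus f has its local minimum at s = -2, with value -53.

-53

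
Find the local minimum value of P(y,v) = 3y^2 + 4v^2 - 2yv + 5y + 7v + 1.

-273/44

∂P/∂y = 6y - 2v + 5 = 0 and ∂P/∂v = -2y + 8v + 7 = 0, so (y, v) = (-27/22, -13/11).
The Hessian has P_{yy} = 6, P_{vv} = 8, P_{yv} = -2, giving D = 44 > 0 with P_{yy} > 0, so the point is a local minimum.
P(-27/22, -13/11) = -273/44.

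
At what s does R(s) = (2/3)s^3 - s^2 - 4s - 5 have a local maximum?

R'(s) = 2s^2 - 2s - 4. Setting R'(s) = 0 gives s ∈ {-1, 2}.
Second-derivative test with R''(s) = 4s - 2: R''(-1) = -6 < 0 ⇒ local maximum; R''(2) = 6 > 0 ⇒ local minimum.
The local maximum is R(-1) = -8/3.

-1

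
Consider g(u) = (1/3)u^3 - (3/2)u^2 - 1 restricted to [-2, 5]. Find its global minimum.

-29/3

g'(u) = u^2 - 3u, which vanishes at u = 0 and u = 3.
Compare values at every candidate in [-2, 5]: g(-2) = -29/3; g(0) = -1; g(3) = -11/2; g(5) = 19/6.
Hence the absolute minimum is -29/3 at u = -2.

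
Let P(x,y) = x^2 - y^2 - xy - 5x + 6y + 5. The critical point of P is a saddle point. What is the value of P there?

6/5

∂P/∂x = 2x - y - 5 = 0 and ∂P/∂y = -x - 2y + 6 = 0, so (x, y) = (16/5, 7/5).
The Hessian has P_{xx} = 2, P_{yy} = -2, P_{xy} = -1, giving D = -5 < 0, so the point is a saddle point.
P(16/5, 7/5) = 6/5.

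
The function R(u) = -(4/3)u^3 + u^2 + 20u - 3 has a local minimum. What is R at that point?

R'(u) = -4u^2 + 2u + 20 = 0 at u = -2, 5/2.
Second-derivative test with R''(u) = -8u + 2: R''(-2) = 18 > 0 ⇒ local minimum; R''(5/2) = -18 < 0 ⇒ local maximum.
Thus R has its local minimum at u = -2, with value -85/3.

-85/3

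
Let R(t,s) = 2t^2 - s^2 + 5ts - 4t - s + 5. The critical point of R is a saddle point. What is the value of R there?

∂R/∂t = 4t + 5s - 4 = 0 and ∂R/∂s = 5t - 2s - 1 = 0, so (t, s) = (13/33, 16/33).
The Hessian has R_{tt} = 4, R_{ss} = -2, R_{ts} = 5, giving D = -33 < 0, so the point is a saddle point.
R(13/33, 16/33) = 131/33.

131/33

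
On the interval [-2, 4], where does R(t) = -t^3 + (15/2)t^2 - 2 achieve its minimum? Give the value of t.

0

Differentiating, R'(t) = -3t^2 + 15t; whose only zero in [-2, 4] is t = 0.
Compare values at every candidate in [-2, 4]: R(-2) = 36,  R(0) = -2,  R(4) = 54.
So the minimum is R(0) = -2.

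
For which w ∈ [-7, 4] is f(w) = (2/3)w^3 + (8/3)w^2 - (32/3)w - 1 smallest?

-7

f'(w) = 2w^2 + (16/3)w - 32/3, which vanishes at w = -4 and w = 4/3.
Candidates: f(-7) = -73/3; f(-4) = 125/3; f(4/3) = -721/81; f(4) = 125/3.
The minimum over the interval is -73/3, attained at w = -7.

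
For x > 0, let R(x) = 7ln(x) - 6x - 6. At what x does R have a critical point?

7/6

R'(x) = 7/x − 6 = 0 gives x = 7/6.
R''(x) = -7/x², which is negative for x > 0, so this is a local maximum.
R(7/6) = 7·ln(7/6) - 7 - 6 ≈ -11.9209.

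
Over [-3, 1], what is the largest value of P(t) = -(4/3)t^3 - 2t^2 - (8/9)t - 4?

50/3

Differentiating, P'(t) = -4t^2 - 4t - 8/9; which vanishes at t = -2/3 and t = -1/3.
Candidates: P(-3) = 50/3, P(-2/3) = -316/81, P(-1/3) = -314/81, P(1) = -74/9.
Hence the absolute maximum is 50/3 at t = -3.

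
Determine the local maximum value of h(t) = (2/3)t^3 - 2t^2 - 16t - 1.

h'(t) = 2t^2 - 4t - 16 = 0 at t = -2, 4.
Since h''(t) = 4t - 4, we get h''(-2) = -12 < 0 ⇒ local maximum; h''(4) = 12 > 0 ⇒ local minimum.
The local maximum is h(-2) = 53/3.

53/3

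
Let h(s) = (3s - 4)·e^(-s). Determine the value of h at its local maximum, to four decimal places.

By the product rule, h'(s) = (-3s + 7)·e^(-s). Since e^(-s) > 0, the only critical point is s = 7/3.
h''(7/3) has the same sign as -3 < 0, so this is a local maximum.
h(7/3) = (3)·e^(-7/3) ≈ 0.2909.

0.2909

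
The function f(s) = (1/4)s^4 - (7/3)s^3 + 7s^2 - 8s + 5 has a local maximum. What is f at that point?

7/3

f'(s) = s^3 - 7s^2 + 14s - 8 = 0 at s = 1, 2, 4.
f''(s) = 3s^2 - 14s + 14. f''(1) = 3 > 0 ⇒ local minimum; f''(2) = -2 < 0 ⇒ local maximum; f''(4) = 6 > 0 ⇒ local minimum.
Thus f has its local maximum at s = 2, with value 7/3.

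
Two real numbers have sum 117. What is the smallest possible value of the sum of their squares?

With a + b = 117, a^2 + b^2 = a^2 + (117 − a)^2.
The derivative 2a − 2(117 − a) = 4a − 234 vanishes at a = 117/2; second derivative 4 > 0, a minimum.
The minimum is 2·(117/2)^2 = 13689/2.

13689/2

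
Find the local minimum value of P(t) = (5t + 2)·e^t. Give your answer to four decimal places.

P'(t) = 5·e^t + (5t + 2)·1·e^t = (5t + 7)·e^t. Since e^t > 0, the only critical point is t = -7/5.
P''(-7/5) has the same sign as 5 > 0, so this is a local minimum.
P(-7/5) = (-5)·e^(-7/5) ≈ -1.2330.

-1.2330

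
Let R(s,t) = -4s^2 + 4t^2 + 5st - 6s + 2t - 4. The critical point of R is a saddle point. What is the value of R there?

-168/89

∂R/∂s = -8s + 5t - 6 = 0 and ∂R/∂t = 5s + 8t + 2 = 0, so (s, t) = (-58/89, 14/89).
The Hessian has R_{ss} = -8, R_{tt} = 8, R_{st} = 5, giving D = -89 < 0, so the point is a saddle point.
R(-58/89, 14/89) = -168/89.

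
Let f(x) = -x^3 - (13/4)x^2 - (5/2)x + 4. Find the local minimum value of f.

407/108

f'(x) = -3x^2 - (13/2)x - 5/2 = 0 at x = -5/3, -1/2.
f''(x) = -6x - 13/2. f''(-5/3) = 7/2 > 0 ⇒ local minimum; f''(-1/2) = -7/2 < 0 ⇒ local maximum.
So the local minimum value is f(-5/3) = 407/108.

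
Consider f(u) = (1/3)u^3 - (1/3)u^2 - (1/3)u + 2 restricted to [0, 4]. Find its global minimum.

The derivative is u^2 - (2/3)u - 1/3, whose only zero in [0, 4] is u = 1.
Evaluating at the critical points and endpoints: f(0) = 2, f(1) = 5/3, f(4) = 50/3.
The minimum over the interval is 5/3, attained at u = 1.

5/3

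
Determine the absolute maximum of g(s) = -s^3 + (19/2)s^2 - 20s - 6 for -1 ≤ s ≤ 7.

49/2

The derivative is -3s^2 + 19s - 20, which vanishes at s = 4/3 and s = 5.
Candidates: g(-1) = 49/2,  g(4/3) = -490/27,  g(5) = 13/2,  g(7) = -47/2.
Hence the absolute maximum is 49/2 at s = -1.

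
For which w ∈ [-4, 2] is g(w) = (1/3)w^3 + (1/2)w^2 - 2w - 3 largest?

The derivative is w^2 + w - 2, which vanishes at w = -2 and w = 1.
Compare values at every candidate in [-4, 2]: g(-4) = -25/3, g(-2) = 1/3, g(1) = -25/6, g(2) = -7/3.
Hence the absolute maximum is 1/3 at w = -2.

-2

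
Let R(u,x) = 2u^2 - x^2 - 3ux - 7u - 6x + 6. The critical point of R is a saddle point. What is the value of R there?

∂R/∂u = 4u - 3x - 7 = 0 and ∂R/∂x = -3u - 2x - 6 = 0, so (u, x) = (-4/17, -45/17).
The Hessian has R_{uu} = 4, R_{xx} = -2, R_{ux} = -3, giving D = -17 < 0, so the point is a saddle point.
R(-4/17, -45/17) = 251/17.

251/17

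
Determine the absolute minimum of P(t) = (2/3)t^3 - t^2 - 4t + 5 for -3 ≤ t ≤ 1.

-10

Differentiating, P'(t) = 2t^2 - 2t - 4; whose only zero in [-3, 1] is t = -1.
Candidates: P(-3) = -10; P(-1) = 22/3; P(1) = 2/3.
So the minimum is P(-3) = -10.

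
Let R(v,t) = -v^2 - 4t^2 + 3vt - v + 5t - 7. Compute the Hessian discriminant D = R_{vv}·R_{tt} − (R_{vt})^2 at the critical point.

7

∂R/∂v = -2v + 3t - 1 = 0 and ∂R/∂t = 3v - 8t + 5 = 0, so (v, t) = (1, 1).
The Hessian has R_{vv} = -2, R_{tt} = -8, R_{vt} = 3, giving D = 7 > 0 with R_{vv} < 0, so the point is a local maximum.
D = (-2)·(-8) − (3)^2 = 7.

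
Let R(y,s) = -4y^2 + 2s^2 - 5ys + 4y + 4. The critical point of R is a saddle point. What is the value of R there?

260/57

∂R/∂y = -8y - 5s + 4 = 0 and ∂R/∂s = -5y + 4s = 0, so (y, s) = (16/57, 20/57).
The Hessian has R_{yy} = -8, R_{ss} = 4, R_{ys} = -5, giving D = -57 < 0, so the point is a saddle point.
R(16/57, 20/57) = 260/57.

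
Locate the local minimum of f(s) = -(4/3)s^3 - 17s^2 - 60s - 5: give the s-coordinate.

-6

f'(s) = -4s^2 - 34s - 60. Setting f'(s) = 0 gives s ∈ {-6, -5/2}.
f''(s) = -8s - 34. f''(-6) = 14 > 0 ⇒ local minimum; f''(-5/2) = -14 < 0 ⇒ local maximum.
Thus f has its local minimum at s = -6, with value 31.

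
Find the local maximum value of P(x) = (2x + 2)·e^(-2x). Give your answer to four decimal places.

2.7183

By the product rule, P'(x) = (-4x - 2)·e^(-2x). Since e^(-2x) > 0, the only critical point is x = -1/2.
P''(-1/2) has the same sign as -4 < 0, so this is a local maximum.
P(-1/2) = (1)·e^(1) ≈ 2.7183.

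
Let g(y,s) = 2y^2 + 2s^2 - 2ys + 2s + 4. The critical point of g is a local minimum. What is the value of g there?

∂g/∂y = 4y - 2s = 0 and ∂g/∂s = -2y + 4s + 2 = 0, so (y, s) = (-1/3, -2/3).
The Hessian has g_{yy} = 4, g_{ss} = 4, g_{ys} = -2, giving D = 12 > 0 with g_{yy} > 0, so the point is a local minimum.
g(-1/3, -2/3) = 10/3.

10/3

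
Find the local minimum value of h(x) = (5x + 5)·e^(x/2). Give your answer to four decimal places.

-2.2313

h'(x) = 5·e^(x/2) + (5x + 5)·(1/2)·e^(x/2) = ((5/2)x + 15/2)·e^(x/2). Since e^(x/2) > 0, the only critical point is x = -3.
h''(-3) has the same sign as 5/2 > 0, so this is a local minimum.
h(-3) = (-10)·e^(-3/2) ≈ -2.2313.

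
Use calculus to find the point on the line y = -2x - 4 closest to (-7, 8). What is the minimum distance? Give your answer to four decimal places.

0.8944

Minimize D(x)^2 = (x + 7)^2 + (-2x - 12)^2.
d/dx[D^2] = 2(x + 7) + 2·(-2)·(-2x - 12) = 0 ⇒ x = -31/5.
Then y = 42/5 and the distance is √(4/5) ≈ 0.8944.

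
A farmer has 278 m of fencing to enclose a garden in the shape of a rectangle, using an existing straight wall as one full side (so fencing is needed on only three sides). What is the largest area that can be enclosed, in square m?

19321/2

Let the sides perpendicular to the wall have length x and the parallel side y, so 2x + y = 278 and the area is A = xy = x(278 − 2x).
A'(x) = 278 − 4x = 0 gives x = 139/2, and A''(x) = −4 < 0 confirms a maximum.
Then y = 278 − 2·139/2 = 139 and A = 19321/2.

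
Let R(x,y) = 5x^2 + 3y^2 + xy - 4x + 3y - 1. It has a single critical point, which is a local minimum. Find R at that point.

-164/59

∂R/∂x = 10x + y - 4 = 0 and ∂R/∂y = x + 6y + 3 = 0, so (x, y) = (27/59, -34/59).
The Hessian has R_{xx} = 10, R_{yy} = 6, R_{xy} = 1, giving D = 59 > 0 with R_{xx} > 0, so the point is a local minimum.
R(27/59, -34/59) = -164/59.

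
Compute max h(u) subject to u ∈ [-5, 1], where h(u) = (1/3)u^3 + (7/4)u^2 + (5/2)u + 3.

91/12

h'(u) = u^2 + (7/2)u + 5/2, which vanishes at u = -5/2 and u = -1.
Evaluating at the critical points and endpoints: h(-5) = -89/12; h(-5/2) = 119/48; h(-1) = 23/12; h(1) = 91/12.
The maximum over the interval is 91/12, attained at u = 1.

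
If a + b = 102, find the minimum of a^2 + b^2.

With a + b = 102, a^2 + b^2 = a^2 + (102 − a)^2.
The derivative 2a − 2(102 − a) = 4a − 204 vanishes at a = 51; second derivative 4 > 0, a minimum.
The minimum is 2·(51)^2 = 5202.

5202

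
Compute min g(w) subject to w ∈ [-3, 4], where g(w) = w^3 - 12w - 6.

-22

The derivative is 3w^2 - 12, which vanishes at w = -2 and w = 2.
Candidates: g(-3) = 3, g(-2) = 10, g(2) = -22, g(4) = 10.
The minimum over the interval is -22, attained at w = 2.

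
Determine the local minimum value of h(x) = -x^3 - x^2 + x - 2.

h'(x) = -3x^2 - 2x + 1. Setting h'(x) = 0 gives x ∈ {-1, 1/3}.
Since h''(x) = -6x - 2, we get h''(-1) = 4 > 0 ⇒ local minimum; h''(1/3) = -4 < 0 ⇒ local maximum.
The local minimum is h(-1) = -3.

-3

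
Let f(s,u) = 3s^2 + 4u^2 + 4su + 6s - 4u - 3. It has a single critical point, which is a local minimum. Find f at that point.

-12

∂f/∂s = 6s + 4u + 6 = 0 and ∂f/∂u = 4s + 8u - 4 = 0, so (s, u) = (-2, 3/2).
The Hessian has f_{ss} = 6, f_{uu} = 8, f_{su} = 4, giving D = 32 > 0 with f_{ss} > 0, so the point is a local minimum.
f(-2, 3/2) = -12.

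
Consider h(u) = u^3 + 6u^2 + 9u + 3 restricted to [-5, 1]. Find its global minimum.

h'(u) = 3u^2 + 12u + 9, which vanishes at u = -3 and u = -1.
Evaluating at the critical points and endpoints: h(-5) = -17,  h(-3) = 3,  h(-1) = -1,  h(1) = 19.
The minimum over the interval is -17, attained at u = -5.

-17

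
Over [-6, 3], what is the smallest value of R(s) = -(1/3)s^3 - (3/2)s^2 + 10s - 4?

R'(s) = -s^2 - 3s + 10, which vanishes at s = -5 and s = 2.
Compare values at every candidate in [-6, 3]: R(-6) = -46,  R(-5) = -299/6,  R(2) = 22/3,  R(3) = 7/2.
The minimum over the interval is -299/6, attained at s = -5.

-299/6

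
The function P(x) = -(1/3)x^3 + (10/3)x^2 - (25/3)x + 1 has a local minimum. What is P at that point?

-419/81

P'(x) = -x^2 + (20/3)x - 25/3 = 0 at x = 5/3, 5.
Second-derivative test with P''(x) = -2x + 20/3: P''(5/3) = 10/3 > 0 ⇒ local minimum; P''(5) = -10/3 < 0 ⇒ local maximum.
The local minimum is P(5/3) = -419/81.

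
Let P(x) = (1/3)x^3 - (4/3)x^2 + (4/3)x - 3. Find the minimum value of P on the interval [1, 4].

Differentiating, P'(x) = x^2 - (8/3)x + 4/3; whose only zero in [1, 4] is x = 2.
Candidates: P(1) = -8/3,  P(2) = -3,  P(4) = 7/3.
The minimum over the interval is -3, attained at x = 2.

-3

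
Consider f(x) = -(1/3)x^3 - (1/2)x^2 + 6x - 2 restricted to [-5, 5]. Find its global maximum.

Differentiating, f'(x) = -x^2 - x + 6; which vanishes at x = -3 and x = 2.
Evaluating at the critical points and endpoints: f(-5) = -17/6,  f(-3) = -31/2,  f(2) = 16/3,  f(5) = -157/6.
So the maximum is f(2) = 16/3.

16/3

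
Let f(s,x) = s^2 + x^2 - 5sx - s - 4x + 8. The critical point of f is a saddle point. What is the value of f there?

205/21

∂f/∂s = 2s - 5x - 1 = 0 and ∂f/∂x = -5s + 2x - 4 = 0, so (s, x) = (-22/21, -13/21).
The Hessian has f_{ss} = 2, f_{xx} = 2, f_{sx} = -5, giving D = -21 < 0, so the point is a saddle point.
f(-22/21, -13/21) = 205/21.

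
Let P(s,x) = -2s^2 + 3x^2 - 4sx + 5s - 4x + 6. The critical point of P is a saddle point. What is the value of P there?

203/40

∂P/∂s = -4s - 4x + 5 = 0 and ∂P/∂x = -4s + 6x - 4 = 0, so (s, x) = (7/20, 9/10).
The Hessian has P_{ss} = -4, P_{xx} = 6, P_{sx} = -4, giving D = -40 < 0, so the point is a saddle point.
P(7/20, 9/10) = 203/40.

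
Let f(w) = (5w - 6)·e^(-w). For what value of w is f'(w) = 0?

f'(w) = 5·e^(-w) + (5w - 6)·(-1)·e^(-w) = (-5w + 11)·e^(-w). Since e^(-w) > 0, the only critical point is w = 11/5.
f''(11/5) has the same sign as -5 < 0, so this is a local maximum.
f(11/5) = (5)·e^(-11/5) ≈ 0.5540.

11/5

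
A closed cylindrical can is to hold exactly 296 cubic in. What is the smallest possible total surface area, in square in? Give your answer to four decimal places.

245.8720

With radius r and height h, πr²h = 296 so h = 296/(πr²), and S(r) = 2πr² + 2πrh = 2πr² + 2·296/r.
S'(r) = 4πr − 2·296/r² = 0 ⇒ r³ = 296/(2π), so r ≈ 3.6116 and h = 2r ≈ 7.2233.
S''(r) = 4π + 4·296/r³ > 0, so this is the minimum; S ≈ 245.8720.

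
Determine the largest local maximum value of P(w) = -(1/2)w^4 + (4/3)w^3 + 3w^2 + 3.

51/2

P'(w) = -2w^3 + 4w^2 + 6w = 0 at w = -1, 0, 3.
P''(w) = -6w^2 + 8w + 6. P''(-1) = -8 < 0 ⇒ local maximum; P''(0) = 6 > 0 ⇒ local minimum; P''(3) = -24 < 0 ⇒ local maximum.
So the largest local maximum value is P(3) = 51/2.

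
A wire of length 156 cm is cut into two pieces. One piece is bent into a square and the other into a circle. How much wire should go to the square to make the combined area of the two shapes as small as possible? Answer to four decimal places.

87.3755

Let x be the length used for the square. Square side x/4; circle radius (156−x)/(2π).
A(x) = (x/4)² + π·((156−x)/(2π))² = x²/16 + (156−x)²/(4π) for 0 ≤ x ≤ 156. A'(x) = x/8 − (156−x)/(2π) = 0 gives x = 4·156/(π+4) ≈ 87.3755.
A'' = 1/8 + 1/(2π) > 0, so this gives the minimum combined area; x ≈ 87.3755 cm to the square.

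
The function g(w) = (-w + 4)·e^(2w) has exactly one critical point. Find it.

By the product rule, g'(w) = (-2w + 7)·e^(2w). Since e^(2w) > 0, the only critical point is w = 7/2.
g''(7/2) has the same sign as -2 < 0, so this is a local maximum.
g(7/2) = (1/2)·e^(7) ≈ 548.3166.

7/2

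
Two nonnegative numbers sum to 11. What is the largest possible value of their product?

121/4

With x + y = 11, the product is P(x) = x(11 − x).
P'(x) = 11 − 2x = 0 gives x = 11/2; P'' = −2 < 0, so this is the maximum.
P = 11/2·11/2 = 121/4.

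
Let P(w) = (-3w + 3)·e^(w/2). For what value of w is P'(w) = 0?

By the product rule, P'(w) = (-(3/2)w - 3/2)·e^(w/2). Since e^(w/2) > 0, the only critical point is w = -1.
P''(-1) has the same sign as -3/2 < 0, so this is a local maximum.
P(-1) = (6)·e^(-1/2) ≈ 3.6392.

-1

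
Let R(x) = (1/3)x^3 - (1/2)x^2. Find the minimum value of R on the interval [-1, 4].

-5/6

R'(x) = x^2 - x, which vanishes at x = 0 and x = 1.
Compare values at every candidate in [-1, 4]: R(-1) = -5/6,  R(0) = 0,  R(1) = -1/6,  R(4) = 40/3.
So the minimum is R(-1) = -5/6.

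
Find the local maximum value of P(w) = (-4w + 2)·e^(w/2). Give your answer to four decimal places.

Differentiating with the product rule gives P'(w) = (-2w - 3)·e^(w/2). Since e^(w/2) > 0, the only critical point is w = -3/2.
P''(-3/2) has the same sign as -2 < 0, so this is a local maximum.
P(-3/2) = (8)·e^(-3/4) ≈ 3.7789.

3.7789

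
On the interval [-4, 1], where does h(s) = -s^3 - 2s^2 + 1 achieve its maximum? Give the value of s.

-4

Differentiating, h'(s) = -3s^2 - 4s; which vanishes at s = -4/3 and s = 0.
Evaluating at the critical points and endpoints: h(-4) = 33,  h(-4/3) = -5/27,  h(0) = 1,  h(1) = -2.
Hence the absolute maximum is 33 at s = -4.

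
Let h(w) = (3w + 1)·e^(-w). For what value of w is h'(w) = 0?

2/3

By the product rule, h'(w) = (-3w + 2)·e^(-w). Since e^(-w) > 0, the only critical point is w = 2/3.
h''(2/3) has the same sign as -3 < 0, so this is a local maximum.
h(2/3) = (3)·e^(-2/3) ≈ 1.5403.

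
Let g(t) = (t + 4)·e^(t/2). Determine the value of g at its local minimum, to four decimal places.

-0.0996

Differentiating with the product rule gives g'(t) = ((1/2)t + 3)·e^(t/2). Since e^(t/2) > 0, the only critical point is t = -6.
g''(-6) has the same sign as 1/2 > 0, so this is a local minimum.
g(-6) = (-2)·e^(-3) ≈ -0.0996.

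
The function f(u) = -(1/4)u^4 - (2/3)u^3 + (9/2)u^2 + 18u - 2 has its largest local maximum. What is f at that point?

217/4

Critical points: f'(u) = -u^3 - 2u^2 + 9u + 18 vanishes at u = -3, -2, 3.
Since f''(u) = -3u^2 - 4u + 9, we get f''(-3) = -6 < 0 ⇒ local maximum; f''(-2) = 5 > 0 ⇒ local minimum; f''(3) = -30 < 0 ⇒ local maximum.
So the largest local maximum value is f(3) = 217/4.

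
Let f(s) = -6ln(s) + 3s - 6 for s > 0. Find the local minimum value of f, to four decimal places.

-4.1589

f'(s) = -6/s + 3 = 0 gives s = 2.
f''(s) = 6/s², which is positive for s > 0, so this is a local minimum.
f(2) = -6·ln(2) + 6 - 6 ≈ -4.1589.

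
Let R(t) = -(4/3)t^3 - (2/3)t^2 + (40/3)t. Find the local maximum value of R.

1150/81

R'(t) = -4t^2 - (4/3)t + 40/3. Setting R'(t) = 0 gives t ∈ {-2, 5/3}.
Second-derivative test with R''(t) = -8t - 4/3: R''(-2) = 44/3 > 0 ⇒ local minimum; R''(5/3) = -44/3 < 0 ⇒ local maximum.
Thus R has its local maximum at t = 5/3, with value 1150/81.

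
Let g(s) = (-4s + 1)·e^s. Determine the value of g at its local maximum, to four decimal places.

Differentiating with the product rule gives g'(s) = (-4s - 3)·e^s. Since e^s > 0, the only critical point is s = -3/4.
g''(-3/4) has the same sign as -4 < 0, so this is a local maximum.
g(-3/4) = (4)·e^(-3/4) ≈ 1.8895.

1.8895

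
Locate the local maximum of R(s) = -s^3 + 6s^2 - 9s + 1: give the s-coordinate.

3

R'(s) = -3s^2 + 12s - 9 = 0 at s = 1, 3.
Since R''(s) = -6s + 12, we get R''(1) = 6 > 0 ⇒ local minimum; R''(3) = -6 < 0 ⇒ local maximum.
The local maximum is R(3) = 1.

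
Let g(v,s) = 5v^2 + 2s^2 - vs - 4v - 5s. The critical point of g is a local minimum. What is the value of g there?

∂g/∂v = 10v - s - 4 = 0 and ∂g/∂s = -v + 4s - 5 = 0, so (v, s) = (7/13, 18/13).
The Hessian has g_{vv} = 10, g_{ss} = 4, g_{vs} = -1, giving D = 39 > 0 with g_{vv} > 0, so the point is a local minimum.
g(7/13, 18/13) = -59/13.

-59/13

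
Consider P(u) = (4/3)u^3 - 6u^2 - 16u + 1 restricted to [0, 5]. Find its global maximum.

Differentiating, P'(u) = 4u^2 - 12u - 16; whose only zero in [0, 5] is u = 4.
Evaluating at the critical points and endpoints: P(0) = 1, P(4) = -221/3, P(5) = -187/3.
So the maximum is P(0) = 1.

1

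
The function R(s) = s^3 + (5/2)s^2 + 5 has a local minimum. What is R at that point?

R'(s) = 3s^2 + 5s. Setting R'(s) = 0 gives s ∈ {-5/3, 0}.
Second-derivative test with R''(s) = 6s + 5: R''(-5/3) = -5 < 0 ⇒ local maximum; R''(0) = 5 > 0 ⇒ local minimum.
The local minimum is R(0) = 5.

5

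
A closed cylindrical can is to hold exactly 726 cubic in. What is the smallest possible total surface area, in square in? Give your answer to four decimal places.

447.1696

With radius r and height h, πr²h = 726 so h = 726/(πr²), and S(r) = 2πr² + 2πrh = 2πr² + 2·726/r.
S'(r) = 4πr − 2·726/r² = 0 ⇒ r³ = 726/(2π), so r ≈ 4.8706 and h = 2r ≈ 9.7413.
S''(r) = 4π + 4·726/r³ > 0, so this is the minimum; S ≈ 447.1696.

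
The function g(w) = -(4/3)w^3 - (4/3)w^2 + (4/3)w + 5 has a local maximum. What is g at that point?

425/81

Critical points: g'(w) = -4w^2 - (8/3)w + 4/3 vanishes at w = -1, 1/3.
g''(w) = -8w - 8/3. g''(-1) = 16/3 > 0 ⇒ local minimum; g''(1/3) = -16/3 < 0 ⇒ local maximum.
Thus g has its local maximum at w = 1/3, with value 425/81.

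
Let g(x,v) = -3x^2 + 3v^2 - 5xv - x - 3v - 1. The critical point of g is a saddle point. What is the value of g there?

∂g/∂x = -6x - 5v - 1 = 0 and ∂g/∂v = -5x + 6v - 3 = 0, so (x, v) = (-21/61, 13/61).
The Hessian has g_{xx} = -6, g_{vv} = 6, g_{xv} = -5, giving D = -61 < 0, so the point is a saddle point.
g(-21/61, 13/61) = -70/61.

-70/61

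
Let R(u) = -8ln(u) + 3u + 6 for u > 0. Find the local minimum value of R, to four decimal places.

R'(u) = -8/u + 3 = 0 gives u = 8/3.
R''(u) = 8/u², which is positive for u > 0, so this is a local minimum.
R(8/3) = -8·ln(8/3) + 8 + 6 ≈ 6.1534.

6.1534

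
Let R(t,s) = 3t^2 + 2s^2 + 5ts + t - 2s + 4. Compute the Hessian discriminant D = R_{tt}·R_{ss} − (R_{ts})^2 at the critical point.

-1

∂R/∂t = 6t + 5s + 1 = 0 and ∂R/∂s = 5t + 4s - 2 = 0, so (t, s) = (14, -17).
The Hessian has R_{tt} = 6, R_{ss} = 4, R_{ts} = 5, giving D = -1 < 0, so the point is a saddle point.
D = (6)·(4) − (5)^2 = -1.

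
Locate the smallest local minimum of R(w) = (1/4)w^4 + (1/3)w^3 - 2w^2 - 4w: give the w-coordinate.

2

R'(w) = w^3 + w^2 - 4w - 4 = 0 at w = -2, -1, 2.
R''(w) = 3w^2 + 2w - 4. R''(-2) = 4 > 0 ⇒ local minimum; R''(-1) = -3 < 0 ⇒ local maximum; R''(2) = 12 > 0 ⇒ local minimum.
So the smallest local minimum value is R(2) = -28/3.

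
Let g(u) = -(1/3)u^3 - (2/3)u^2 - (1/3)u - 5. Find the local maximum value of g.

g'(u) = -u^2 - (4/3)u - 1/3 = 0 at u = -1, -1/3.
Since g''(u) = -2u - 4/3, we get g''(-1) = 2/3 > 0 ⇒ local minimum; g''(-1/3) = -2/3 < 0 ⇒ local maximum.
So the local maximum value is g(-1/3) = -401/81.

-401/81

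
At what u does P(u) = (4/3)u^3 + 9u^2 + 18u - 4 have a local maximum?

P'(u) = 4u^2 + 18u + 18. Setting P'(u) = 0 gives u ∈ {-3, -3/2}.
Since P''(u) = 8u + 18, we get P''(-3) = -6 < 0 ⇒ local maximum; P''(-3/2) = 6 > 0 ⇒ local minimum.
So the local maximum value is P(-3) = -13.

-3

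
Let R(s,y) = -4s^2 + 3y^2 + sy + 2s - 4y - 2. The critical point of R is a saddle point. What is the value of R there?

∂R/∂s = -8s + y + 2 = 0 and ∂R/∂y = s + 6y - 4 = 0, so (s, y) = (16/49, 30/49).
The Hessian has R_{ss} = -8, R_{yy} = 6, R_{sy} = 1, giving D = -49 < 0, so the point is a saddle point.
R(16/49, 30/49) = -142/49.

-142/49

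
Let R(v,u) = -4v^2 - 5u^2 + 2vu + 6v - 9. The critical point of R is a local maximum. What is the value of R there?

∂R/∂v = -8v + 2u + 6 = 0 and ∂R/∂u = 2v - 10u = 0, so (v, u) = (15/19, 3/19).
The Hessian has R_{vv} = -8, R_{uu} = -10, R_{vu} = 2, giving D = 76 > 0 with R_{vv} < 0, so the point is a local maximum.
R(15/19, 3/19) = -126/19.

-126/19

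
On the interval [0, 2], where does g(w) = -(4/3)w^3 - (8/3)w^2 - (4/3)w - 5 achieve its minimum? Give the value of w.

g'(w) = -4w^2 - (16/3)w - 4/3, which has no zeros in [0, 2].
Compare values at every candidate in [0, 2]: g(0) = -5; g(2) = -29.
The minimum over the interval is -29, attained at w = 2.

2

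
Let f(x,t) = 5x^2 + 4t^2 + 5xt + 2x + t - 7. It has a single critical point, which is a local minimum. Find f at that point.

∂f/∂x = 10x + 5t + 2 = 0 and ∂f/∂t = 5x + 8t + 1 = 0, so (x, t) = (-1/5, 0).
The Hessian has f_{xx} = 10, f_{tt} = 8, f_{xt} = 5, giving D = 55 > 0 with f_{xx} > 0, so the point is a local minimum.
f(-1/5, 0) = -36/5.

-36/5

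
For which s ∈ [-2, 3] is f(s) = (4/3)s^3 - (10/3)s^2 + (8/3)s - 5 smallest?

Differentiating, f'(s) = 4s^2 - (20/3)s + 8/3; which vanishes at s = 2/3 and s = 1.
Compare values at every candidate in [-2, 3]: f(-2) = -103/3, f(2/3) = -349/81, f(1) = -13/3, f(3) = 9.
So the minimum is f(-2) = -103/3.

-2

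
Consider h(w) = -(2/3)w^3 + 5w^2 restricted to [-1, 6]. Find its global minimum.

Differentiating, h'(w) = -2w^2 + 10w; which vanishes at w = 0 and w = 5.
Candidates: h(-1) = 17/3; h(0) = 0; h(5) = 125/3; h(6) = 36.
So the minimum is h(0) = 0.

0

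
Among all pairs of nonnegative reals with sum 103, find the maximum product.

10609/4

With x + y = 103, the product is P(x) = x(103 − x).
P'(x) = 103 − 2x = 0 gives x = 103/2; P'' = −2 < 0, so this is the maximum.
P = 103/2·103/2 = 10609/4.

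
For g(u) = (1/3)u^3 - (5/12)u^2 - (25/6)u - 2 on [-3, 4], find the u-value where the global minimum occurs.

5/2

Differentiating, g'(u) = u^2 - (5/6)u - 25/6; which vanishes at u = -5/3 and u = 5/2.
Compare values at every candidate in [-3, 4]: g(-3) = -9/4; g(-5/3) = 727/324; g(5/2) = -157/16; g(4) = -4.
So the minimum is g(5/2) = -157/16.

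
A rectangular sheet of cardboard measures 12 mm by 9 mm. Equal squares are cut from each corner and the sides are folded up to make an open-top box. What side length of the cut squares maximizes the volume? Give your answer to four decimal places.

1.6972

With cut size x, the volume is V(x) = x(12 − 2x)(9 − 2x) for 0 < x < 4.5.
V'(x) = 12x^2 − 84x + 108. Setting V'(x) = 0 gives x ≈ 1.6972 (the root in (0, 4.5)).
V''(x) = 24x − 84 is negative there, so this is the maximum; V ≈ 81.8722.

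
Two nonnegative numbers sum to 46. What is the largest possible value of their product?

With x + y = 46, the product is P(x) = x(46 − x).
P'(x) = 46 − 2x = 0 gives x = 23; P'' = −2 < 0, so this is the maximum.
P = 23·23 = 529.

529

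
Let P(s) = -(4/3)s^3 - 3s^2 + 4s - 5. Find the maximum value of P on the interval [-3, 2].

-47/12

P'(s) = -4s^2 - 6s + 4, which vanishes at s = -2 and s = 1/2.
Evaluating at the critical points and endpoints: P(-3) = -8,  P(-2) = -43/3,  P(1/2) = -47/12,  P(2) = -59/3.
Hence the absolute maximum is -47/12 at s = 1/2.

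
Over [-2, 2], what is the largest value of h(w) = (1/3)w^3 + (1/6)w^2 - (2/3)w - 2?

Differentiating, h'(w) = w^2 + (1/3)w - 2/3; which vanishes at w = -1 and w = 2/3.
Compare values at every candidate in [-2, 2]: h(-2) = -8/3; h(-1) = -3/2; h(2/3) = -184/81; h(2) = 0.
Hence the absolute maximum is 0 at w = 2.

0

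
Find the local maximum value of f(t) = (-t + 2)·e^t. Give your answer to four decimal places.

2.7183

f'(t) = (-1)·e^t + (-t + 2)·1·e^t = (-t + 1)·e^t. Since e^t > 0, the only critical point is t = 1.
f''(1) has the same sign as -1 < 0, so this is a local maximum.
f(1) = (1)·e^(1) ≈ 2.7183.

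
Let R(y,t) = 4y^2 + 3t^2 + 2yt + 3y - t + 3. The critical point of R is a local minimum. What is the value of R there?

∂R/∂y = 8y + 2t + 3 = 0 and ∂R/∂t = 2y + 6t - 1 = 0, so (y, t) = (-5/11, 7/22).
The Hessian has R_{yy} = 8, R_{tt} = 6, R_{yt} = 2, giving D = 44 > 0 with R_{yy} > 0, so the point is a local minimum.
R(-5/11, 7/22) = 95/44.

95/44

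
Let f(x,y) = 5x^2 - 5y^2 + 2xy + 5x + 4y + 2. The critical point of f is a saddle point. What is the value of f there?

∂f/∂x = 10x + 2y + 5 = 0 and ∂f/∂y = 2x - 10y + 4 = 0, so (x, y) = (-29/52, 15/52).
The Hessian has f_{xx} = 10, f_{yy} = -10, f_{xy} = 2, giving D = -104 < 0, so the point is a saddle point.
f(-29/52, 15/52) = 123/104.

123/104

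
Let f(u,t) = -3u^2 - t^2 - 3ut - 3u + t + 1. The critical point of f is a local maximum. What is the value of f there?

∂f/∂u = -6u - 3t - 3 = 0 and ∂f/∂t = -3u - 2t + 1 = 0, so (u, t) = (-3, 5).
The Hessian has f_{uu} = -6, f_{tt} = -2, f_{ut} = -3, giving D = 3 > 0 with f_{uu} < 0, so the point is a local maximum.
f(-3, 5) = 8.

8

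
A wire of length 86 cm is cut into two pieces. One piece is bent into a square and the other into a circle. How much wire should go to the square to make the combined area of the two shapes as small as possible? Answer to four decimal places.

48.1685

Let x be the length used for the square. Square side x/4; circle radius (86−x)/(2π).
A(x) = (x/4)² + π·((86−x)/(2π))² = x²/16 + (86−x)²/(4π) for 0 ≤ x ≤ 86. A'(x) = x/8 − (86−x)/(2π) = 0 gives x = 4·86/(π+4) ≈ 48.1685.
A'' = 1/8 + 1/(2π) > 0, so this gives the minimum combined area; x ≈ 48.1685 cm to the square.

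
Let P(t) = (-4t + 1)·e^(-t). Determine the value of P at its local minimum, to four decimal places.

By the product rule, P'(t) = (4t - 5)·e^(-t). Since e^(-t) > 0, the only critical point is t = 5/4.
P''(5/4) has the same sign as 4 > 0, so this is a local minimum.
P(5/4) = (-4)·e^(-5/4) ≈ -1.1460.

-1.1460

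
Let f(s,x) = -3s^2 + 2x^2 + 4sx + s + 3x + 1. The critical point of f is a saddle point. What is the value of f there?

3/40

∂f/∂s = -6s + 4x + 1 = 0 and ∂f/∂x = 4s + 4x + 3 = 0, so (s, x) = (-1/5, -11/20).
The Hessian has f_{ss} = -6, f_{xx} = 4, f_{sx} = 4, giving D = -40 < 0, so the point is a saddle point.
f(-1/5, -11/20) = 3/40.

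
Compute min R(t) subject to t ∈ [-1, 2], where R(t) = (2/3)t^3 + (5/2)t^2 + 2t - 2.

-59/24

Differentiating, R'(t) = 2t^2 + 5t + 2; whose only zero in [-1, 2] is t = -1/2.
Compare values at every candidate in [-1, 2]: R(-1) = -13/6, R(-1/2) = -59/24, R(2) = 52/3.
Hence the absolute minimum is -59/24 at t = -1/2.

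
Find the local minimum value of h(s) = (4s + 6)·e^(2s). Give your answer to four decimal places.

By the product rule, h'(s) = (8s + 16)·e^(2s). Since e^(2s) > 0, the only critical point is s = -2.
h''(-2) has the same sign as 8 > 0, so this is a local minimum.
h(-2) = (-2)·e^(-4) ≈ -0.0366.

-0.0366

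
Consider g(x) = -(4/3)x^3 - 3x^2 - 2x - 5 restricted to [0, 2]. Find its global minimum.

g'(x) = -4x^2 - 6x - 2, which has no zeros in [0, 2].
Evaluating at the critical points and endpoints: g(0) = -5,  g(2) = -95/3.
So the minimum is g(2) = -95/3.

-95/3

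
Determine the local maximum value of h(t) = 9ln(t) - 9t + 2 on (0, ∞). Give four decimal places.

h'(t) = 9/t − 9 = 0 gives t = 1.
h''(t) = -9/t², which is negative for t > 0, so this is a local maximum.
h(1) = 9·ln(1) - 9 + 2 ≈ -7.0000.

-7.0000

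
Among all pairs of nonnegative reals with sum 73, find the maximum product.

With x + y = 73, the product is P(x) = x(73 − x).
P'(x) = 73 − 2x = 0 gives x = 73/2; P'' = −2 < 0, so this is the maximum.
P = 73/2·73/2 = 5329/4.

5329/4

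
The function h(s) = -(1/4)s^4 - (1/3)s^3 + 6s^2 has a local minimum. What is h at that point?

0

Critical points: h'(s) = -s^3 - s^2 + 12s vanishes at s = -4, 0, 3.
h''(s) = -3s^2 - 2s + 12. h''(-4) = -28 < 0 ⇒ local maximum; h''(0) = 12 > 0 ⇒ local minimum; h''(3) = -21 < 0 ⇒ local maximum.
So the local minimum value is h(0) = 0.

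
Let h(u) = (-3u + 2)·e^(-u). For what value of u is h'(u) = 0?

5/3

h'(u) = (-3)·e^(-u) + (-3u + 2)·(-1)·e^(-u) = (3u - 5)·e^(-u). Since e^(-u) > 0, the only critical point is u = 5/3.
h''(5/3) has the same sign as 3 > 0, so this is a local minimum.
h(5/3) = (-3)·e^(-5/3) ≈ -0.5666.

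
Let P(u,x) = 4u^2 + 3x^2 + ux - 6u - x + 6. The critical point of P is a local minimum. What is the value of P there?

∂P/∂u = 8u + x - 6 = 0 and ∂P/∂x = u + 6x - 1 = 0, so (u, x) = (35/47, 2/47).
The Hessian has P_{uu} = 8, P_{xx} = 6, P_{ux} = 1, giving D = 47 > 0 with P_{uu} > 0, so the point is a local minimum.
P(35/47, 2/47) = 176/47.

176/47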